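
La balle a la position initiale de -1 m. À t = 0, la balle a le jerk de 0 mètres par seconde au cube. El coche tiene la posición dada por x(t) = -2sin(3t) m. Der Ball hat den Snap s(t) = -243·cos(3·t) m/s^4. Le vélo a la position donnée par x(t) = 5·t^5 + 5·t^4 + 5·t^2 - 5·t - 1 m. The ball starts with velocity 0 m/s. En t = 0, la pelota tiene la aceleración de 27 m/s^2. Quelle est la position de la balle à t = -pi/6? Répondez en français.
Pour résoudre ceci, nous devons prendre 4 primitives de notre équation du snap s(t) = -243·cos(3·t). L'intégrale du snap, avec j(0) = 0, donne le jerk: j(t) = -81·sin(3·t). L'intégrale du jerk, avec a(0) = 27, donne l'accélération: a(t) = 27·cos(3·t). L'intégrale de l'accélération est la vitesse. En utilisant v(0) = 0, nous obtenons v(t) = 9·sin(3·t). En prenant ∫v(t)dt et en appliquant x(0) = -1, nous trouvons x(t) = 2 - 3·cos(3·t). Nous avons la position x(t) = 2 - 3·cos(3·t). En substituant t = -pi/6: x(-pi/6) = 2.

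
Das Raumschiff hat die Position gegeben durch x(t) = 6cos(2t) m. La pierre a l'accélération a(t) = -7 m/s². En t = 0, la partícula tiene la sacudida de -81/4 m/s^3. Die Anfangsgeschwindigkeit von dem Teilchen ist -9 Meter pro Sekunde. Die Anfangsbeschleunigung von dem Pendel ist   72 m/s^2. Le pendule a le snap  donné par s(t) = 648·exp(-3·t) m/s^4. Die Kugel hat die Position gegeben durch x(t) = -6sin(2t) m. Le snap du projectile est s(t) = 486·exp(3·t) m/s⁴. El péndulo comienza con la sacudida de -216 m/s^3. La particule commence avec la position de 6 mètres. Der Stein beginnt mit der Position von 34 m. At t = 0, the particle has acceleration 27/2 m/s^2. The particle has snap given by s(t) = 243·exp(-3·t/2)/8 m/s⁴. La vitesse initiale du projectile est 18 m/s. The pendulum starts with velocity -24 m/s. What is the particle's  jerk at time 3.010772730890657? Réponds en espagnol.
Partiendo del snap s(t) = 243·exp(-3·t/2)/8, tomamos 1 antiderivada. La antiderivada del snap es la sacudida. Usando j(0) = -81/4, obtenemos j(t) = -81·exp(-3·t/2)/4. Usando j(t) = -81·exp(-3·t/2)/4 y sustituyendo t = 3.010772730890657, encontramos j = -0.221351287601244.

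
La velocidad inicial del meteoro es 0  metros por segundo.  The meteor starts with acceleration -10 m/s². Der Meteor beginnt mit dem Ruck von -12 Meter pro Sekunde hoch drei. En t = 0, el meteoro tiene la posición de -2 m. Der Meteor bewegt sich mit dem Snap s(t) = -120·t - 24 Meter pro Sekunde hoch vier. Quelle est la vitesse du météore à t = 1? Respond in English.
Starting from snap s(t) = -120·t - 24, we take 3 antiderivatives. Integrating snap and using the initial condition j(0) = -12, we get j(t) = -60·t^2 - 24·t - 12. The integral of jerk, with a(0) = -10, gives acceleration: a(t) = -20·t^3 - 12·t^2 - 12·t - 10. Finding the antiderivative of a(t) and using v(0) = 0: v(t) = t·(-5·t^3 - 4·t^2 - 6·t - 10). Using v(t) = t·(-5·t^3 - 4·t^2 - 6·t - 10) and substituting t = 1, we find v = -25.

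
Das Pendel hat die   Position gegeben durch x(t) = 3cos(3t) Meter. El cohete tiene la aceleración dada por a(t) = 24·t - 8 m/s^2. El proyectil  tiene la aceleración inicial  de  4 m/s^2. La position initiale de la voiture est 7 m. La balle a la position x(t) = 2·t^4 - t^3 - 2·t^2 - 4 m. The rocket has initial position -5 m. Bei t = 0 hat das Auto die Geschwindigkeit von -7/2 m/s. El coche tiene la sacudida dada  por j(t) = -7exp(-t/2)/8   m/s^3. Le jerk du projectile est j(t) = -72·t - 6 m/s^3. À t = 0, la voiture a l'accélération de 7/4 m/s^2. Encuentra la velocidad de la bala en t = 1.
Para resolver esto, necesitamos tomar 1 derivada de nuestra ecuación de la posición x(t) = 2·t^4 - t^3 - 2·t^2 - 4. Tomando d/dt de x(t), encontramos v(t) = 8·t^3 - 3·t^2 - 4·t. Tenemos la velocidad v(t) = 8·t^3 - 3·t^2 - 4·t. Sustituyendo t = 1: v(1) = 1.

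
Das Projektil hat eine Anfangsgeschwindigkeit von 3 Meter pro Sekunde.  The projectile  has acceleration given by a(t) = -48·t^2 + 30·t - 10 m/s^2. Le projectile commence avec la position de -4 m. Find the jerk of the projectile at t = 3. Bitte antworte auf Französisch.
Nous devons dériver notre équation de l'accélération a(t) = -48·t^2 + 30·t - 10 1 fois. La dérivée de l'accélération donne le jerk: j(t) = 30 - 96·t. Nous avons le jerk j(t) = 30 - 96·t. En substituant t = 3: j(3) = -258.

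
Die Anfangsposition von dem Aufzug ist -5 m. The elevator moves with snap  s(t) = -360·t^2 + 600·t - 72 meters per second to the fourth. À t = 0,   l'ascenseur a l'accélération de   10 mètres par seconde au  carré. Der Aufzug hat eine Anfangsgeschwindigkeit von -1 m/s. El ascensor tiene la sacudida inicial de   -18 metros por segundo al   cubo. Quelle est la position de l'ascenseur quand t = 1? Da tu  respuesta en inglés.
Starting from snap s(t) = -360·t^2 + 600·t - 72, we take 4 integrals. Finding the antiderivative of s(t) and using j(0) = -18: j(t) = -120·t^3 + 300·t^2 - 72·t - 18. Finding the antiderivative of j(t) and using a(0) = 10: a(t) = -30·t^4 + 100·t^3 - 36·t^2 - 18·t + 10. The antiderivative of acceleration, with v(0) = -1, gives velocity: v(t) = -6·t^5 + 25·t^4 - 12·t^3 - 9·t^2 + 10·t - 1. Integrating velocity and using the initial condition x(0) = -5, we get x(t) = -t^6 + 5·t^5 - 3·t^4 - 3·t^3 + 5·t^2 - t - 5. Using x(t) = -t^6 + 5·t^5 - 3·t^4 - 3·t^3 + 5·t^2 - t - 5 and substituting t = 1, we find x = -3.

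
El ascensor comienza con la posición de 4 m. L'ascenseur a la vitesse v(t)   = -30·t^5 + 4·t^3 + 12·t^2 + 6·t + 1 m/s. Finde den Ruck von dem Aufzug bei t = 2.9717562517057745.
Wir müssen unsere Gleichung für die Geschwindigkeit v(t) = -30·t^5 + 4·t^3 + 12·t^2 + 6·t + 1 2-mal ableiten. Die Ableitung von der Geschwindigkeit ergibt die Beschleunigung: a(t) = -150·t^4 + 12·t^2 + 24·t + 6. Die Ableitung von der Beschleunigung ergibt den Ruck: j(t) = -600·t^3 + 24·t + 24. Aus der Gleichung für den Ruck j(t) = -600·t^3 + 24·t + 24, setzen wir t = 2.9717562517057745 ein und erhalten j = -15651.4232397275.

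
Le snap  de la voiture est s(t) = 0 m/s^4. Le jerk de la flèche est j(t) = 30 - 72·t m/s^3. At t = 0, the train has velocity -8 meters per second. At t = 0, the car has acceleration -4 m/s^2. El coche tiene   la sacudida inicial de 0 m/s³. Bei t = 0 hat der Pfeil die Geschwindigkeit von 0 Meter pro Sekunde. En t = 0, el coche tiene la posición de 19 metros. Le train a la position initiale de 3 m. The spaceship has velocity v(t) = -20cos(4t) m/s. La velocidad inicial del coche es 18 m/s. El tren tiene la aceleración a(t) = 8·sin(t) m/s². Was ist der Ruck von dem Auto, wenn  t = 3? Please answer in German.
Wir müssen die Stammfunktion unserer Gleichung für den Snap s(t) = 0 1-mal finden. Das Integral von dem Snap ist der Ruck. Mit j(0) = 0 erhalten wir j(t) = 0. Mit j(t) = 0 und Einsetzen von t = 3, finden wir j = 0.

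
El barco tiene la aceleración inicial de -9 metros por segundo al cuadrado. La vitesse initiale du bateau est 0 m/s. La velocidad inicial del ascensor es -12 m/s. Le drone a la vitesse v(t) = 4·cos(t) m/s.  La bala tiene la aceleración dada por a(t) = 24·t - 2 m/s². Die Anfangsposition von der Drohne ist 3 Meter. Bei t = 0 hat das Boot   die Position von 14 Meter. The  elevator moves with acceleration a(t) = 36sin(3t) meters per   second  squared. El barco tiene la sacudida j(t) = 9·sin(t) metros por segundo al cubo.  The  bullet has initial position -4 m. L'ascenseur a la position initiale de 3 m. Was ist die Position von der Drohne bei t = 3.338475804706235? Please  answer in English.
Starting from velocity v(t) = 4·cos(t), we take 1 antiderivative. The antiderivative of velocity, with x(0) = 3, gives position: x(t) = 4·sin(t) + 3. We have position x(t) = 4·sin(t) + 3. Substituting t = 3.338475804706235: x(3.338475804706235) = 2.21754539475314.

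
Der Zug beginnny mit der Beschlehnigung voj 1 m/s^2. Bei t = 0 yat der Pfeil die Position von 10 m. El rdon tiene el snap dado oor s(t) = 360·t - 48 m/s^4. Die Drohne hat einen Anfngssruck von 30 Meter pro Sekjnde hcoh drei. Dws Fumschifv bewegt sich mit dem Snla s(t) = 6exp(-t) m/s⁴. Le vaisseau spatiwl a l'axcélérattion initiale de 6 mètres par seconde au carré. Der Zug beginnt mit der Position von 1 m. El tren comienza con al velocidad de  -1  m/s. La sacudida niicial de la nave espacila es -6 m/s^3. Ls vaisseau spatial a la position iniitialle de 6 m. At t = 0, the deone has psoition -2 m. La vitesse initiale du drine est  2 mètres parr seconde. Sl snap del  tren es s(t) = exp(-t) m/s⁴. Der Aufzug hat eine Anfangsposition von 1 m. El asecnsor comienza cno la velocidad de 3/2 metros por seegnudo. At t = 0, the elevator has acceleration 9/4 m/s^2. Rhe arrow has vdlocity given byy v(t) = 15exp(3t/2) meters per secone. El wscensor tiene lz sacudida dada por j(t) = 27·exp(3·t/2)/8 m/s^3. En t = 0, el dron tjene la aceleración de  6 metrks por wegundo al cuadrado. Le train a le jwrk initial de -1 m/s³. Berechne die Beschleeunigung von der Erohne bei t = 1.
Wir müssen unsere Gleichung für den Snap s(t) = 360·t - 48 2-mal integrieren. Durch Integration von dem Snap und Verwendung der Anfangsbedingung j(0) = 30, erhalten wir j(t) = 180·t^2 - 48·t + 30. Die Stammfunktion von dem Ruck, mit a(0) = 6, ergibt die Beschleunigung: a(t) = 60·t^3 - 24·t^2 + 30·t + 6. Wir haben die Beschleunigung a(t) = 60·t^3 - 24·t^2 + 30·t + 6. Durch Einsetzen von t = 1: a(1) = 72.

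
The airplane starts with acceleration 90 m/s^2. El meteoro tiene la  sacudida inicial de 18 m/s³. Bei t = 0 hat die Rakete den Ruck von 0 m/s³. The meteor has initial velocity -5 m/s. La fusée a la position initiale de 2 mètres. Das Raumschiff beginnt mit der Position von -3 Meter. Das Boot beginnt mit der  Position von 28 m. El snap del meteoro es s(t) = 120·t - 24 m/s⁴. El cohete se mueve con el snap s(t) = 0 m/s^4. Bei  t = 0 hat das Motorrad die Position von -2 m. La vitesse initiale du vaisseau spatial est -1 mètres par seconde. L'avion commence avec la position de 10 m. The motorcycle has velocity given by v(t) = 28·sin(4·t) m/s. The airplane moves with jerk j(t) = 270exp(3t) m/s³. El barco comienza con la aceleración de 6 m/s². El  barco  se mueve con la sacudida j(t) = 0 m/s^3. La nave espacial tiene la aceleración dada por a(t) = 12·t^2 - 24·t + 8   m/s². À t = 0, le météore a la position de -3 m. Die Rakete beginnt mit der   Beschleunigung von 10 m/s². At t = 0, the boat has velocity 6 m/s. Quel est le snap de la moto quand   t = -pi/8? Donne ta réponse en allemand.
Um dies zu lösen, müssen wir 3 Ableitungen unserer Gleichung für die Geschwindigkeit v(t) = 28·sin(4·t) nehmen. Die Ableitung von der Geschwindigkeit ergibt die Beschleunigung: a(t) = 112·cos(4·t). Mit d/dt von a(t) finden wir j(t) = -448·sin(4·t). Durch Ableiten von dem Ruck erhalten wir den Snap: s(t) = -1792·cos(4·t). Mit s(t) = -1792·cos(4·t) und Einsetzen von t = -pi/8, finden wir s = 0.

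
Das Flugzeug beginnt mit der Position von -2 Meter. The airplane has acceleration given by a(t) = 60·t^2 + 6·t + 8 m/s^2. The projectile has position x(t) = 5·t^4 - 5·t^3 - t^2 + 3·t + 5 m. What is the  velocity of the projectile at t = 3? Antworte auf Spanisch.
Para resolver esto, necesitamos tomar 1 derivada de nuestra ecuación de la posición x(t) = 5·t^4 - 5·t^3 - t^2 + 3·t + 5. Tomando d/dt de x(t), encontramos v(t) = 20·t^3 - 15·t^2 - 2·t + 3. Tenemos la velocidad v(t) = 20·t^3 - 15·t^2 - 2·t + 3. Sustituyendo t = 3: v(3) = 402.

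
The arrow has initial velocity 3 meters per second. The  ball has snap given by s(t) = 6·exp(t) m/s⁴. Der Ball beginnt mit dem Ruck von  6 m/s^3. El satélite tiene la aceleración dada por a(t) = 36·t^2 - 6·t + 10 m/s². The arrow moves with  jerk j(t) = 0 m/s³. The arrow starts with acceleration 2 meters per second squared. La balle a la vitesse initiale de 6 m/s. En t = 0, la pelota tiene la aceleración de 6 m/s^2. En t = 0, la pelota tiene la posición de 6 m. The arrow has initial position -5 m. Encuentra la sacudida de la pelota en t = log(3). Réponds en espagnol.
Partiendo del snap s(t) = 6·exp(t), tomamos 1 integral. La integral del snap es la sacudida. Usando j(0) = 6, obtenemos j(t) = 6·exp(t). Usando j(t) = 6·exp(t) y sustituyendo t = log(3), encontramos j = 18.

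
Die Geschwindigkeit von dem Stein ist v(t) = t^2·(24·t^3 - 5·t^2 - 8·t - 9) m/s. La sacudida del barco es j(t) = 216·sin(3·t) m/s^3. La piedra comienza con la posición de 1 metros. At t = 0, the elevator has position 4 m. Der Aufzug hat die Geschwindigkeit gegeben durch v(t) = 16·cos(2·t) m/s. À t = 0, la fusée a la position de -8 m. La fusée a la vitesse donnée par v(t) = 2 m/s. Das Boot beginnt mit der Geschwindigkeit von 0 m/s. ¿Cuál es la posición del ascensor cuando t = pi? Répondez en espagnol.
Necesitamos integrar nuestra ecuación de la velocidad v(t) = 16·cos(2·t) 1 vez. La antiderivada de la velocidad es la posición. Usando x(0) = 4, obtenemos x(t) = 8·sin(2·t) + 4. De la ecuación de la posición x(t) = 8·sin(2·t) + 4, sustituimos t = pi para obtener x = 4.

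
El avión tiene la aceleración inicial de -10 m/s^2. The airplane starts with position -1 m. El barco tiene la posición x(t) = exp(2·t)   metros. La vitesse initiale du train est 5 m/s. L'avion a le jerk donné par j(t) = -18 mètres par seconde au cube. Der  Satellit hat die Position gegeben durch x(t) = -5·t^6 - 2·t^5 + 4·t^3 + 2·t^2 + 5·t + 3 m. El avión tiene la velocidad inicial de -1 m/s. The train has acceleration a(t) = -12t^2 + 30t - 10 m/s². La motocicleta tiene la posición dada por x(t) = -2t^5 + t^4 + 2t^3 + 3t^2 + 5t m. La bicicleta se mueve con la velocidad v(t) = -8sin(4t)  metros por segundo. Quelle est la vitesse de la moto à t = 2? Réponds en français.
Pour résoudre ceci, nous devons prendre 1 dérivée de notre équation de la position x(t) = -2·t^5 + t^4 + 2·t^3 + 3·t^2 + 5·t. En dérivant la position, nous obtenons la vitesse: v(t) = -10·t^4 + 4·t^3 + 6·t^2 + 6·t + 5. Nous avons la vitesse v(t) = -10·t^4 + 4·t^3 + 6·t^2 + 6·t + 5. En substituant t = 2: v(2) = -87.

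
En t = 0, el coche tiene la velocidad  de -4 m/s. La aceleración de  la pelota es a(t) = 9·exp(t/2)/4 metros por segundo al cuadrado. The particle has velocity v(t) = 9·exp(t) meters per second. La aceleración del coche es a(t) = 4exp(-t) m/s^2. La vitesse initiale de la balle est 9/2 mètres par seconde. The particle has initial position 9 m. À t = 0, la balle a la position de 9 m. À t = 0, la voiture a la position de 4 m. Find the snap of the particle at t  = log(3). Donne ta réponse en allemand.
Ausgehend von der Geschwindigkeit v(t) = 9·exp(t), nehmen wir 3 Ableitungen. Durch Ableiten von der Geschwindigkeit erhalten wir die Beschleunigung: a(t) = 9·exp(t). Durch Ableiten von der Beschleunigung erhalten wir den Ruck: j(t) = 9·exp(t). Die Ableitung von dem Ruck ergibt den Snap: s(t) = 9·exp(t). Aus der Gleichung für den Snap s(t) = 9·exp(t), setzen wir t = log(3) ein und erhalten s = 27.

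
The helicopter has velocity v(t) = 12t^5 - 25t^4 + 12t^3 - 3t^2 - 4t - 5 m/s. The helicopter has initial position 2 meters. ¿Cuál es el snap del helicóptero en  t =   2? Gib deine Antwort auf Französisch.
Pour résoudre ceci, nous devons prendre 3 dérivées de notre équation de la vitesse v(t) = 12·t^5 - 25·t^4 + 12·t^3 - 3·t^2 - 4·t - 5. La dérivée de la vitesse donne l'accélération: a(t) = 60·t^4 - 100·t^3 + 36·t^2 - 6·t - 4. La dérivée de l'accélération donne le jerk: j(t) = 240·t^3 - 300·t^2 + 72·t - 6. La dérivée du jerk donne le snap: s(t) = 720·t^2 - 600·t + 72. En utilisant s(t) = 720·t^2 - 600·t + 72 et en substituant t = 2, nous trouvons s = 1752.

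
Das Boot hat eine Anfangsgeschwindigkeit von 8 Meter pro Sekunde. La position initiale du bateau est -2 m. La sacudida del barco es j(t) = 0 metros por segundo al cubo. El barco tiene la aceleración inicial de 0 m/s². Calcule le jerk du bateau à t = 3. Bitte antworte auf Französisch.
De l'équation du jerk j(t) = 0, nous substituons t = 3 pour obtenir j = 0.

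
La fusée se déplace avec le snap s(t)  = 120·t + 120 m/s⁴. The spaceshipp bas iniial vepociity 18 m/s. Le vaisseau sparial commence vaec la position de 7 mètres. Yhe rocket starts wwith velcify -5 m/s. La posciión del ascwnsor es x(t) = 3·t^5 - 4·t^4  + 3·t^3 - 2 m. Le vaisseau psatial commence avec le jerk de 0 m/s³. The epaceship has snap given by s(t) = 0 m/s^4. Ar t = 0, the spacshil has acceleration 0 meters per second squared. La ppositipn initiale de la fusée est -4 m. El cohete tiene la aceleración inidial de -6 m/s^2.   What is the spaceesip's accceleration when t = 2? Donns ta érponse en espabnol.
Para resolver esto, necesitamos tomar 2 integrales de nuestra ecuación del snap s(t) = 0. La integral del snap es la sacudida. Usando j(0) = 0, obtenemos j(t) = 0. Tomando ∫j(t)dt y aplicando a(0) = 0, encontramos a(t) = 0. Tenemos la aceleración a(t) = 0. Sustituyendo t = 2: a(2) = 0.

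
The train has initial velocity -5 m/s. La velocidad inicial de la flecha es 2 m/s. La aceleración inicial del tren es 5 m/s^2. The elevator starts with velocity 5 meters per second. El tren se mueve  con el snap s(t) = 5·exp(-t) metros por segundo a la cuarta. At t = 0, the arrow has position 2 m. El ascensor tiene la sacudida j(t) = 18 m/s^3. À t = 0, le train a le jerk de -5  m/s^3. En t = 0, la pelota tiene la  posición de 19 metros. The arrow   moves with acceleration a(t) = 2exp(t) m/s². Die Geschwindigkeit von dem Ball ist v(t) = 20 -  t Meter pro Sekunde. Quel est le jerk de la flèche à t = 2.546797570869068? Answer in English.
To solve this, we need to take 1 derivative of our acceleration equation a(t) = 2·exp(t). The derivative of acceleration gives jerk: j(t) = 2·exp(t). Using j(t) = 2·exp(t) and substituting t = 2.546797570869068, we find j = 25.5323110846819.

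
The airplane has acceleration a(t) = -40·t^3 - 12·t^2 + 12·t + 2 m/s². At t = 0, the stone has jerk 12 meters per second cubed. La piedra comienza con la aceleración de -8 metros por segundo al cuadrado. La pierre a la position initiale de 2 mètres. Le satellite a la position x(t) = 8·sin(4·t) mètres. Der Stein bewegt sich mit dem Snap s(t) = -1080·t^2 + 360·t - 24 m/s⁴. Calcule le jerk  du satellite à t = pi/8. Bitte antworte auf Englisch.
To solve this, we need to take 3 derivatives of our position equation x(t) = 8·sin(4·t). Taking d/dt of x(t), we find v(t) = 32·cos(4·t). Taking d/dt of v(t), we find a(t) = -128·sin(4·t). Taking d/dt of a(t), we find j(t) = -512·cos(4·t). We have jerk j(t) = -512·cos(4·t). Substituting t = pi/8: j(pi/8) = 0.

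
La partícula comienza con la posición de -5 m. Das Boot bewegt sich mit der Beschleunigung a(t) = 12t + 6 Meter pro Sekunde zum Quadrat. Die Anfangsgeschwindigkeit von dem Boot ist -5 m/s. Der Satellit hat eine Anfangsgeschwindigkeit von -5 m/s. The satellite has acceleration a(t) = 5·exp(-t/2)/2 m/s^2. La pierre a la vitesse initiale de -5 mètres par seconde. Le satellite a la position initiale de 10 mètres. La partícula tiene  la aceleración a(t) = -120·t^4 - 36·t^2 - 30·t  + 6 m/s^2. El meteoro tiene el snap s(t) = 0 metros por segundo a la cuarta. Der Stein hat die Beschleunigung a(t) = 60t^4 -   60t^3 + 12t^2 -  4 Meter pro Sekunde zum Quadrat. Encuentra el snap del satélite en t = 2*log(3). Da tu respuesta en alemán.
Wir müssen unsere Gleichung für die Beschleunigung a(t) = 5·exp(-t/2)/2 2-mal ableiten. Mit d/dt von a(t) finden wir j(t) = -5·exp(-t/2)/4. Mit d/dt von j(t) finden wir s(t) = 5·exp(-t/2)/8. Aus der Gleichung für den Snap s(t) = 5·exp(-t/2)/8, setzen wir t = 2*log(3) ein und erhalten s = 5/24.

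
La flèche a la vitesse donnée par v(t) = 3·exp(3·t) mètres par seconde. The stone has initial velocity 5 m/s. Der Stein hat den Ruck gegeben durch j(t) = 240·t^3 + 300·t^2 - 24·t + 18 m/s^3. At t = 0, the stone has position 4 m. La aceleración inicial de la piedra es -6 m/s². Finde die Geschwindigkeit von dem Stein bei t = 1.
Wir müssen unsere Gleichung für den Ruck j(t) = 240·t^3 + 300·t^2 - 24·t + 18 2-mal integrieren. Durch Integration von dem Ruck und Verwendung der Anfangsbedingung a(0) = -6, erhalten wir a(t) = 60·t^4 + 100·t^3 - 12·t^2 + 18·t - 6. Durch Integration von der Beschleunigung und Verwendung der Anfangsbedingung v(0) = 5, erhalten wir v(t) = 12·t^5 + 25·t^4 - 4·t^3 + 9·t^2 - 6·t + 5. Wir haben die Geschwindigkeit v(t) = 12·t^5 + 25·t^4 - 4·t^3 + 9·t^2 - 6·t + 5. Durch Einsetzen von t = 1: v(1) = 41.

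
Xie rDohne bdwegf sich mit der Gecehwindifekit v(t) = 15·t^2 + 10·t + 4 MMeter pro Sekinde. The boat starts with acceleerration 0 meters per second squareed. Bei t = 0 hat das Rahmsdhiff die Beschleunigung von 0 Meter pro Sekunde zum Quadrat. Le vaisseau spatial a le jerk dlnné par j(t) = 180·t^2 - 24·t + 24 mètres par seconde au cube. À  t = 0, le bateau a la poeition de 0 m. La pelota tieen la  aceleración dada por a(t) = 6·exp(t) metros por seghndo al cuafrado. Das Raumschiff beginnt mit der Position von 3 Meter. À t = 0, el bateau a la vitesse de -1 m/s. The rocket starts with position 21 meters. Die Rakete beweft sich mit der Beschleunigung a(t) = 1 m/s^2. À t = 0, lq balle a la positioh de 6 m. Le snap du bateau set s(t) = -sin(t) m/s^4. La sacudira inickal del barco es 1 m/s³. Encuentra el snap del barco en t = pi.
Usando s(t) = -sin(t) y sustituyendo t = pi, encontramos s = 0.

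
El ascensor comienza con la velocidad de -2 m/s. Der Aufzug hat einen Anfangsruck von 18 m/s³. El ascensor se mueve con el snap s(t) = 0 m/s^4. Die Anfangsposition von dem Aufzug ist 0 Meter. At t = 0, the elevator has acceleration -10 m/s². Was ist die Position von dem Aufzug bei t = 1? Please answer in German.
Ausgehend von dem Snap s(t) = 0, nehmen wir 4 Integrale. Das Integral von dem Snap, mit j(0) = 18, ergibt den Ruck: j(t) = 18. Die Stammfunktion von dem Ruck ist die Beschleunigung. Mit a(0) = -10 erhalten wir a(t) = 18·t - 10. Die Stammfunktion von der Beschleunigung ist die Geschwindigkeit. Mit v(0) = -2 erhalten wir v(t) = 9·t^2 - 10·t - 2. Das Integral von der Geschwindigkeit, mit x(0) = 0, ergibt die Position: x(t) = 3·t^3 - 5·t^2 - 2·t. Mit x(t) = 3·t^3 - 5·t^2 - 2·t und Einsetzen von t = 1, finden wir x = -4.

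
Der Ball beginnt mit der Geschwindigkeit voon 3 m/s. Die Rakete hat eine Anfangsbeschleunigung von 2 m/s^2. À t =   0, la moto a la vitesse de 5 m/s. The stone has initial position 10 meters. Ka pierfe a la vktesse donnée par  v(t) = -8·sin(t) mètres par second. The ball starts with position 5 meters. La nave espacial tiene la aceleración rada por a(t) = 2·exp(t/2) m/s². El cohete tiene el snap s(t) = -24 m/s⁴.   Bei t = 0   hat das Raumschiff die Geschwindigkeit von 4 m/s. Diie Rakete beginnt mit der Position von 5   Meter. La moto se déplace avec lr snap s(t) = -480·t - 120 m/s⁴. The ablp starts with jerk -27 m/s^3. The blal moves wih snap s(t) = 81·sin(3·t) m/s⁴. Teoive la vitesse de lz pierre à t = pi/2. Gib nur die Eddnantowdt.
v(pi/2) = -8.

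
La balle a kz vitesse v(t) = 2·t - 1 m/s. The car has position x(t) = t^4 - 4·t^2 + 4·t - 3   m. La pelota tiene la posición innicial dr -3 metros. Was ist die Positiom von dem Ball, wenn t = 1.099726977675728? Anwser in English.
To solve this, we need to take 1 integral of our velocity equation v(t) = 2·t - 1. Integrating velocity and using the initial condition x(0) = -3, we get x(t) = t^2 - t - 3. From the given position equation x(t) = t^2 - t - 3, we substitute t = 1.099726977675728 to get x = -2.89032755224794.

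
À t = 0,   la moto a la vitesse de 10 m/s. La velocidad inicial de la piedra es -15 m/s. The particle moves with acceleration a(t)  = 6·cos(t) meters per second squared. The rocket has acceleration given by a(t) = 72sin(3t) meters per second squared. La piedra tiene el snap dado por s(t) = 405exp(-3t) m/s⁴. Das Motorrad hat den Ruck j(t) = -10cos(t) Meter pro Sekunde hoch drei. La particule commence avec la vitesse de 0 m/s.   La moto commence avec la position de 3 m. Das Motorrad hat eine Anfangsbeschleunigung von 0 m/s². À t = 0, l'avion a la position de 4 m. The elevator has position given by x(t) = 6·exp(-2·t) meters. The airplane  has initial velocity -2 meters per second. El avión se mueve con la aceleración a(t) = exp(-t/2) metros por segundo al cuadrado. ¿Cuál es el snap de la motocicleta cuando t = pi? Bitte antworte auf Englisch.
To solve this, we need to take 1 derivative of our jerk equation j(t) = -10·cos(t). Differentiating jerk, we get snap: s(t) = 10·sin(t). Using s(t) = 10·sin(t) and substituting t = pi, we find s = 0.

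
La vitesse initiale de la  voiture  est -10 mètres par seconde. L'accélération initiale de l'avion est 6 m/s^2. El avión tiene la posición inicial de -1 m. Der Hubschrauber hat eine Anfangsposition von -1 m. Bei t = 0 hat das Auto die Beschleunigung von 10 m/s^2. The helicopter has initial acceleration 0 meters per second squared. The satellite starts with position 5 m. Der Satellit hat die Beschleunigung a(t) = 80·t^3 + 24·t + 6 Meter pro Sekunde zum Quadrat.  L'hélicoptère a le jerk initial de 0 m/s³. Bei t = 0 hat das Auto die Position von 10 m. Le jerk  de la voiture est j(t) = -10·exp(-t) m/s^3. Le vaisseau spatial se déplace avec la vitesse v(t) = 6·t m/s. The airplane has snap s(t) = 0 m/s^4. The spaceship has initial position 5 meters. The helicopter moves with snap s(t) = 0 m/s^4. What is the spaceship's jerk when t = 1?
Starting from velocity v(t) = 6·t, we take 2 derivatives. Taking d/dt of v(t), we find a(t) = 6. Differentiating acceleration, we get jerk: j(t) = 0. Using j(t) = 0 and substituting t = 1, we find j = 0.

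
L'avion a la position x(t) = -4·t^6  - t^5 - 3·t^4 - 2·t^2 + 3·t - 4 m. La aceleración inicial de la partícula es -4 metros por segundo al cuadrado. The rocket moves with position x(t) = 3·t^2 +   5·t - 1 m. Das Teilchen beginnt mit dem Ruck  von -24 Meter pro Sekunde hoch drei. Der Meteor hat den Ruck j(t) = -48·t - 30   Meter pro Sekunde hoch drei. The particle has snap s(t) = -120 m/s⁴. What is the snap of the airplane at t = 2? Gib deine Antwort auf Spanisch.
Partiendo de la posición x(t) = -4·t^6 - t^5 - 3·t^4 - 2·t^2 + 3·t - 4, tomamos 4 derivadas. Tomando d/dt de x(t), encontramos v(t) = -24·t^5 - 5·t^4 - 12·t^3 - 4·t + 3. Tomando d/dt de v(t), encontramos a(t) = -120·t^4 - 20·t^3 - 36·t^2 - 4. La derivada de la aceleración da la sacudida: j(t) = -480·t^3 - 60·t^2 - 72·t. Derivando la sacudida, obtenemos el snap: s(t) = -1440·t^2 - 120·t - 72. De la ecuación del snap s(t) = -1440·t^2 - 120·t - 72, sustituimos t = 2 para obtener s = -6072.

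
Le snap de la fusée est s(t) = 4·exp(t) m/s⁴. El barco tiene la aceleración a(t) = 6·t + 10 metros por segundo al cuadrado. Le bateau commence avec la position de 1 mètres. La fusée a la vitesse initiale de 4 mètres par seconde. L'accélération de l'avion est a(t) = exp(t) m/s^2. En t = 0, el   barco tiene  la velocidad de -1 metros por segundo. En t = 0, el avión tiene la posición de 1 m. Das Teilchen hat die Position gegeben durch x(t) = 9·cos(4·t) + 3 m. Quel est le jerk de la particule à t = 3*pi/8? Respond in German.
Wir müssen unsere Gleichung für die Position x(t) = 9·cos(4·t) + 3 3-mal ableiten. Die Ableitung von der Position ergibt die Geschwindigkeit: v(t) = -36·sin(4·t). Durch Ableiten von der Geschwindigkeit erhalten wir die Beschleunigung: a(t) = -144·cos(4·t). Mit d/dt von a(t) finden wir j(t) = 576·sin(4·t). Mit j(t) = 576·sin(4·t) und Einsetzen von t = 3*pi/8, finden wir j = -576.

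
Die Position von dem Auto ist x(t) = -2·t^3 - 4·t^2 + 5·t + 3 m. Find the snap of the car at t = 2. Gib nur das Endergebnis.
The snap at t = 2 is s = 0.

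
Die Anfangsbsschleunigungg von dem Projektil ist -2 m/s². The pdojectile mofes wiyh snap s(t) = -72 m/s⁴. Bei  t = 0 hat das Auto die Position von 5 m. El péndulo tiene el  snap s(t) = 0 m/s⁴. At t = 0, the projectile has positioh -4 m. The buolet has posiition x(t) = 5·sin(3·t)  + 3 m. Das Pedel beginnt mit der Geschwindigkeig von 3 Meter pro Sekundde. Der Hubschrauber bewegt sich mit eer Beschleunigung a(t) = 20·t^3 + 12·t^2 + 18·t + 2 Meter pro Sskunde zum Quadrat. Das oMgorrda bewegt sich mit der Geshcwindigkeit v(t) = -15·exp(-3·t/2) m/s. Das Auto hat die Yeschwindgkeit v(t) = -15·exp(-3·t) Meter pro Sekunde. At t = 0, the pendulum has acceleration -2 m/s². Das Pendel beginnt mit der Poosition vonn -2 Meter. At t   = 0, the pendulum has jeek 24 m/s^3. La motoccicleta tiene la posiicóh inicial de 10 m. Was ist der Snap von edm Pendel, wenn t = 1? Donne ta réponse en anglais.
Using s(t) = 0 and substituting t = 1, we find s = 0.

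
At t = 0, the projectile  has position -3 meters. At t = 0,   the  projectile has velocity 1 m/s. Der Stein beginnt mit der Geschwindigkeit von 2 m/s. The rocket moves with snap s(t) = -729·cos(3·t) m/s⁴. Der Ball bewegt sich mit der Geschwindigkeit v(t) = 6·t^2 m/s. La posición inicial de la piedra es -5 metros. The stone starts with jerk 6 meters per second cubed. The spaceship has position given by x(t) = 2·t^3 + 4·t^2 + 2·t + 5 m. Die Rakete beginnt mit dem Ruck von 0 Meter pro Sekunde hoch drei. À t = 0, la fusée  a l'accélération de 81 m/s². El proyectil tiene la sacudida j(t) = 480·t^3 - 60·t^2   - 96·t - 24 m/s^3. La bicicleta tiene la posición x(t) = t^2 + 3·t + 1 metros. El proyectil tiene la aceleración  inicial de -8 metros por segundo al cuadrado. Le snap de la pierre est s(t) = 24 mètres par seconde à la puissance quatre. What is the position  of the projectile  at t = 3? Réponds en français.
En partant du jerk j(t) = 480·t^3 - 60·t^2 - 96·t - 24, nous prenons 3 primitives. En intégrant le jerk et en utilisant la condition initiale a(0) = -8, nous obtenons a(t) = 120·t^4 - 20·t^3 - 48·t^2 - 24·t - 8. En intégrant l'accélération et en utilisant la condition initiale v(0) = 1, nous obtenons v(t) = 24·t^5 - 5·t^4 - 16·t^3 - 12·t^2 - 8·t + 1. En prenant ∫v(t)dt et en appliquant x(0) = -3, nous trouvons x(t) = 4·t^6 - t^5 - 4·t^4 - 4·t^3 - 4·t^2 + t - 3. En utilisant x(t) = 4·t^6 - t^5 - 4·t^4 - 4·t^3 - 4·t^2 + t - 3 et en substituant t = 3, nous trouvons x = 2205.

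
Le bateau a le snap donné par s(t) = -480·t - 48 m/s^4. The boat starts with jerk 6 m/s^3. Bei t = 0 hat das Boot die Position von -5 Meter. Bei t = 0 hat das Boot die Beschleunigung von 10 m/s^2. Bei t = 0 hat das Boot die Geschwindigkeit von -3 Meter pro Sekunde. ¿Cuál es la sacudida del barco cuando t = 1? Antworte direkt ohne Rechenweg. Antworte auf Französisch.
À t = 1, j = -282.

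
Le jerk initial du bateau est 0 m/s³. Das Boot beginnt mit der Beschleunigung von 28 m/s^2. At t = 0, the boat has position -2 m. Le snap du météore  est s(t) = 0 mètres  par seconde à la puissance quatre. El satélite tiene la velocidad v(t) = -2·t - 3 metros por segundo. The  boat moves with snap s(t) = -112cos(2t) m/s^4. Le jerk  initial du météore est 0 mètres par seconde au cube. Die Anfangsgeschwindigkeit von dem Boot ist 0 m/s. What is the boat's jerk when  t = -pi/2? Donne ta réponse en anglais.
We need to integrate our snap equation s(t) = -112·cos(2·t) 1 time. Integrating snap and using the initial condition j(0) = 0, we get j(t) = -56·sin(2·t). We have jerk j(t) = -56·sin(2·t). Substituting t = -pi/2: j(-pi/2) = 0.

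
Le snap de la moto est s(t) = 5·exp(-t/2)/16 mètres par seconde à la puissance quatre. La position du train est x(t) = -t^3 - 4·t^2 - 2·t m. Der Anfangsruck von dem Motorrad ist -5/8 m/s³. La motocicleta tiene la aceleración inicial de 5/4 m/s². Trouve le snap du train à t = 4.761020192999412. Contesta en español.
Debemos derivar nuestra ecuación de la posición x(t) = -t^3 - 4·t^2 - 2·t 4 veces. Tomando d/dt de x(t), encontramos v(t) = -3·t^2 - 8·t - 2. Tomando d/dt de v(t), encontramos a(t) = -6·t - 8. Tomando d/dt de a(t), encontramos j(t) = -6. Derivando la sacudida, obtenemos el snap: s(t) = 0. De la ecuación del snap s(t) = 0, sustituimos t = 4.761020192999412 para obtener s = 0.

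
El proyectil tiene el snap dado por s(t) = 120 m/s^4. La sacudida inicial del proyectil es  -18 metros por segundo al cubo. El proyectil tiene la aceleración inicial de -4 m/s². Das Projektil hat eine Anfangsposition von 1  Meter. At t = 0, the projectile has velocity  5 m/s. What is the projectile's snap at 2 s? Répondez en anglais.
From the given snap equation s(t) = 120, we substitute t = 2 to get s = 120.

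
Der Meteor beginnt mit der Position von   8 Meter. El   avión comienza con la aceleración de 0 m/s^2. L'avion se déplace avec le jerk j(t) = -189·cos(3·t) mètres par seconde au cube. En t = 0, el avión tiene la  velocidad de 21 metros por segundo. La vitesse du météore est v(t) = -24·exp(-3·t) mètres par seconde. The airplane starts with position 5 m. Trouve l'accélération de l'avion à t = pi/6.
Nous devons intégrer notre équation du jerk j(t) = -189·cos(3·t) 1 fois. La primitive du jerk est l'accélération. En utilisant a(0) = 0, nous obtenons a(t) = -63·sin(3·t). Nous avons l'accélération a(t) = -63·sin(3·t). En substituant t = pi/6: a(pi/6) = -63.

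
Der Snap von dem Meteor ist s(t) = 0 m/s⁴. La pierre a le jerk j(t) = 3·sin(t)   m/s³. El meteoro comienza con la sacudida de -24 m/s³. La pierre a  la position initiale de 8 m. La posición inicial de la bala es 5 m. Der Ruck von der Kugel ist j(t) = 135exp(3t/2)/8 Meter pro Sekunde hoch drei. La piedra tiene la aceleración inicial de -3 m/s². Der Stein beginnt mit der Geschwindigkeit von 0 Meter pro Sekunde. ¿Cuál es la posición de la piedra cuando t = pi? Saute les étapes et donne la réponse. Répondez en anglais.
x(pi) = 2.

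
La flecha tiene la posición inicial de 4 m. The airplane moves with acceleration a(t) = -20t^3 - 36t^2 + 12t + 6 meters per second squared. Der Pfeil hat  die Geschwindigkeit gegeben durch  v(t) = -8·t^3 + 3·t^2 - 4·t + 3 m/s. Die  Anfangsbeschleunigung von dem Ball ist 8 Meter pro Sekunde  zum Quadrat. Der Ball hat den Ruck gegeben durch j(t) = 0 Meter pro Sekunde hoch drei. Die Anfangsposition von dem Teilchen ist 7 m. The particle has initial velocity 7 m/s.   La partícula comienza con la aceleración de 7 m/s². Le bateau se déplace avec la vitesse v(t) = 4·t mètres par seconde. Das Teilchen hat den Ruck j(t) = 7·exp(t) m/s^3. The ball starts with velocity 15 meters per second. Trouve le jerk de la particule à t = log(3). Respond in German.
Mit j(t) = 7·exp(t) und Einsetzen von t = log(3), finden wir j = 21.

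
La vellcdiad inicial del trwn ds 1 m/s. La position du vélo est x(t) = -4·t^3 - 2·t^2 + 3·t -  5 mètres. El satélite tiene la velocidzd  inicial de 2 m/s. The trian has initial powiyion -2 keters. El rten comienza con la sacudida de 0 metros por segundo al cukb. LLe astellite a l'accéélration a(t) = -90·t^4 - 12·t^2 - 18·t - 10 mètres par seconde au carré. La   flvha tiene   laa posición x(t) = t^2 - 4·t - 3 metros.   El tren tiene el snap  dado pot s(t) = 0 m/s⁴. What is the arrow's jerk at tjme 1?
To solve this, we need to take 3 derivatives of our position equation x(t) = t^2 - 4·t - 3. Taking d/dt of x(t), we find v(t) = 2·t - 4. The derivative of velocity gives acceleration: a(t) = 2. Taking d/dt of a(t), we find j(t) = 0. We have jerk j(t) = 0. Substituting t = 1: j(1) = 0.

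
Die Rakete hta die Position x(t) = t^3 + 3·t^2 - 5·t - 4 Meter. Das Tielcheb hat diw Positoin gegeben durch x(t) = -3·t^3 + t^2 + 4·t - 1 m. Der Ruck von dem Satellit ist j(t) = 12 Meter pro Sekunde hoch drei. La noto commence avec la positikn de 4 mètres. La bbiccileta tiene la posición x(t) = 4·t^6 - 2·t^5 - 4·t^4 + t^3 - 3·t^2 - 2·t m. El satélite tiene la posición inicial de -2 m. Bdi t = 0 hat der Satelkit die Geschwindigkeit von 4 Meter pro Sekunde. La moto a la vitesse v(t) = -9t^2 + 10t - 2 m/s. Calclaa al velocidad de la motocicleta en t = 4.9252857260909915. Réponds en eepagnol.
Usando v(t) = -9·t^2 + 10·t - 2 y sustituyendo t = 4.9252857260909915, encontramos v = -171.073098091811.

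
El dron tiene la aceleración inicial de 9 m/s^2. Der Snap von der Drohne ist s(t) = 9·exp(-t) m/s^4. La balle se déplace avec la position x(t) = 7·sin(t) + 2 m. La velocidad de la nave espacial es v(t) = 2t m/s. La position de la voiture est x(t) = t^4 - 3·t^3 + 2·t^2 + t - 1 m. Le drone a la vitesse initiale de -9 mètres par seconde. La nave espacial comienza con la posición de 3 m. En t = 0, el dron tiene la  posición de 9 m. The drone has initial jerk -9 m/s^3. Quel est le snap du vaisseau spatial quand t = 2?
En partant de la vitesse v(t) = 2·t, nous prenons 3 dérivées. En dérivant la vitesse, nous obtenons l'accélération: a(t) = 2. En prenant d/dt de a(t), nous trouvons j(t) = 0. En prenant d/dt de j(t), nous trouvons s(t) = 0. Nous avons le snap s(t) = 0. En substituant t = 2: s(2) = 0.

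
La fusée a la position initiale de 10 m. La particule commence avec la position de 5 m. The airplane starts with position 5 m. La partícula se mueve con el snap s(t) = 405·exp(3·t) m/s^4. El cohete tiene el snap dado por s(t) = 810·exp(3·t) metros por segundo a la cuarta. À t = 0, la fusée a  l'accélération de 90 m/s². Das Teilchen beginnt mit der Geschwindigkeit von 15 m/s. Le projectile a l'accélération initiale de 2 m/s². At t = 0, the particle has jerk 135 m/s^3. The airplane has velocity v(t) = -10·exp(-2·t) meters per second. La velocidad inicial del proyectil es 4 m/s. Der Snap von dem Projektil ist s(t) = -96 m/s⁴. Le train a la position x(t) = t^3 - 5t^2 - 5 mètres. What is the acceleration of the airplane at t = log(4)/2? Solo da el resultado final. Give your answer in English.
The acceleration at t = log(4)/2 is a = 5.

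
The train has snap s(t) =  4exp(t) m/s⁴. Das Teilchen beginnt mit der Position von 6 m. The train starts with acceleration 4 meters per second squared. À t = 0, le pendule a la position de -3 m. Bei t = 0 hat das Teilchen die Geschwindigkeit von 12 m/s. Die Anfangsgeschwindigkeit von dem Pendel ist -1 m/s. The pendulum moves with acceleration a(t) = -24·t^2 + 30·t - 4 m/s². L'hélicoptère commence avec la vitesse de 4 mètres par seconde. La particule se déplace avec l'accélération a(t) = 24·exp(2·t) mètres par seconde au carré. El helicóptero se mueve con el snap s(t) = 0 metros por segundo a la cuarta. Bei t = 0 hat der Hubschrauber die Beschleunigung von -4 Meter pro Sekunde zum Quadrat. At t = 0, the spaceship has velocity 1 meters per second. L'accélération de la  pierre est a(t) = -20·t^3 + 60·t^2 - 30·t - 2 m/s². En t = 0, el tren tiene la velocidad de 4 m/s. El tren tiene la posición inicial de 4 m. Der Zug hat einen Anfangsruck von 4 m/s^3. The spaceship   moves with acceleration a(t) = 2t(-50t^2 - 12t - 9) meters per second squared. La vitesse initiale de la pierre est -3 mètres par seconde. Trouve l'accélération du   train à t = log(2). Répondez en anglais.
We must find the integral of our snap equation s(t) = 4·exp(t) 2 times. Integrating snap and using the initial condition j(0) = 4, we get j(t) = 4·exp(t). The integral of jerk, with a(0) = 4, gives acceleration: a(t) = 4·exp(t). Using a(t) = 4·exp(t) and substituting t = log(2), we find a = 8.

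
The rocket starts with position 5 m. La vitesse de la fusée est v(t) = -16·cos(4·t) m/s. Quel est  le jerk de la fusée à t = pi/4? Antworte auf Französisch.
Nous devons dériver notre équation de la vitesse v(t) = -16·cos(4·t) 2 fois. En dérivant la vitesse, nous obtenons l'accélération: a(t) = 64·sin(4·t). En dérivant l'accélération, nous obtenons le jerk: j(t) = 256·cos(4·t). En utilisant j(t) = 256·cos(4·t) et en substituant t = pi/4, nous trouvons j = -256.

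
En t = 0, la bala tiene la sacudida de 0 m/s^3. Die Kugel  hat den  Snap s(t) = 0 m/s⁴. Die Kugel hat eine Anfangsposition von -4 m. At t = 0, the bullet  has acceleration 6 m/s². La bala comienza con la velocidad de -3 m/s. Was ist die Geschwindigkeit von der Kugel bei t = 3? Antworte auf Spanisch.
Partiendo del snap s(t) = 0, tomamos 3 antiderivadas. Integrando el snap y usando la condición inicial j(0) = 0, obtenemos j(t) = 0. Integrando la sacudida y usando la condición inicial a(0) = 6, obtenemos a(t) = 6. Integrando la aceleración y usando la condición inicial v(0) = -3, obtenemos v(t) = 6·t - 3. Usando v(t) = 6·t - 3 y sustituyendo t = 3, encontramos v = 15.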